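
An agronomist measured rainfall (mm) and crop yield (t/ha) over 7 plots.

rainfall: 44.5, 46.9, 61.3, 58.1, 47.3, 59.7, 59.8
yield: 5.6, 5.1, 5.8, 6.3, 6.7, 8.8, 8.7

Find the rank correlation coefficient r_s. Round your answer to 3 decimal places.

0.536

Rank rainfall: 1, 2, 7, 4, 3, 5, 6
Rank yield: 2, 1, 3, 4, 5, 7, 6
d = rank(rainfall) − rank(yield): -1, 1, 4, 0, -2, -2, 0; Σd² = 26
ρ = 1 − 6Σd² / [n(n²−1)] = 1 − 6×26 / (7×48) = 1 − 156/336 ≈ 0.536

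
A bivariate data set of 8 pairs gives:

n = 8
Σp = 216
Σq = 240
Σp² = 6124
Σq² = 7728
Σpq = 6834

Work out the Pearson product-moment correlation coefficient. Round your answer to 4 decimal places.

r = (nΣpq − ΣpΣq) / √[(nΣp² − (Σp)²)(nΣq² − (Σq)²)]
Numerator: 8×6834 − 216×240 = 2832
Denominator: √[(48992 − 46656)(61824 − 57600)] = √[2336 × 4224] = 3141.2201
r = 2832 / 3141.2201 ≈ 0.9016

0.9016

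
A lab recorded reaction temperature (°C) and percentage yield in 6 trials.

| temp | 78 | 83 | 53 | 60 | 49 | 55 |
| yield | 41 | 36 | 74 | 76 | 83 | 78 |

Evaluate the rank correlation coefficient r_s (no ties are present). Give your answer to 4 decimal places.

-0.8286

Rank temp: 5, 6, 2, 4, 1, 3
Rank yield: 2, 1, 3, 4, 6, 5
d = rank(temp) − rank(yield): 3, 5, -1, 0, -5, -2; Σd² = 64
ρ = 1 − 6Σd² / [n(n²−1)] = 1 − 6×64 / (6×35) = 1 − 384/210 ≈ -0.8286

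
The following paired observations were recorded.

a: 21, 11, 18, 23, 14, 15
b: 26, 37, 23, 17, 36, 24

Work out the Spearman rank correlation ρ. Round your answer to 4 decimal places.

-0.8286

Rank a: 5, 1, 4, 6, 2, 3
Rank b: 4, 6, 2, 1, 5, 3
d = rank(a) − rank(b): 1, -5, 2, 5, -3, 0; Σd² = 64
ρ = 1 − 6Σd² / [n(n²−1)] = 1 − 6×64 / (6×35) = 1 − 384/210 ≈ -0.8286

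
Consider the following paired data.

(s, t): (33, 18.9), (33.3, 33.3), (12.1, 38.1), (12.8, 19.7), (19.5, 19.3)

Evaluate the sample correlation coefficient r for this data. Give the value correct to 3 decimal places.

n = 5, Σs = 110.7, Σt = 129.3, Σs² = 2888.39, Σt² = 3678.29, Σst = 2822.11
nΣst − ΣsΣt = 14110.55 − 14313.51 = -202.96
nΣs² − (Σs)² = 14441.95 − 12254.49 = 2187.46; nΣt² − (Σt)² = 18391.45 − 16718.49 = 1672.96
r = -202.96 / √(2187.46 × 1672.96) = -202.96 / 1912.9906 ≈ -0.106

-0.106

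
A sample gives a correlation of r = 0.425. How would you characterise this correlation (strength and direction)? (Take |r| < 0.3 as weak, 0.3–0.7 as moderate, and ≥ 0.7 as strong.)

r = 0.425 > 0 so the relationship is positive.
|r| = 0.425, which falls in the moderate range.

moderate positive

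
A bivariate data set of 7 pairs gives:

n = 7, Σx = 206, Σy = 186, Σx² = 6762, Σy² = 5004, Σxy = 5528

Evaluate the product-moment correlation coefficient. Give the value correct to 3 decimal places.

0.261

r = (nΣxy − ΣxΣy) / √[(nΣx² − (Σx)²)(nΣy² − (Σy)²)]
Numerator: 7×5528 − 206×186 = 380
Denominator: √[(47334 − 42436)(35028 − 34596)] = √[4898 × 432] = 1454.6257
r = 380 / 1454.6257 ≈ 0.261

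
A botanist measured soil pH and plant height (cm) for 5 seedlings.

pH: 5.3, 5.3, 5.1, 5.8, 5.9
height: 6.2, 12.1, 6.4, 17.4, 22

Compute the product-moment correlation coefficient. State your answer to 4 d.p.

0.9412

n = 5, Σx = 27.4, Σy = 64.1, Σx² = 150.64, Σy² = 1012.57, Σxy = 360.35
nΣxy − ΣxΣy = 1801.75 − 1756.34 = 45.41
nΣx² − (Σx)² = 753.2 − 750.76 = 2.44; nΣy² − (Σy)² = 5062.85 − 4108.81 = 954.04
r = 45.41 / √(2.44 × 954.04) = 45.41 / 48.2479 ≈ 0.9412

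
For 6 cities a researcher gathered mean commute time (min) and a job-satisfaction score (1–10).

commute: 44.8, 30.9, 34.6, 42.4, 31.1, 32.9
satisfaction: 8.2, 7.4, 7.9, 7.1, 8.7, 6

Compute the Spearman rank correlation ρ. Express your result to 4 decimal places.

Rank commute: 6, 1, 4, 5, 2, 3
Rank satisfaction: 5, 3, 4, 2, 6, 1
d = rank(commute) − rank(satisfaction): 1, -2, 0, 3, -4, 2; Σd² = 34
ρ = 1 − 6Σd² / [n(n²−1)] = 1 − 6×34 / (6×35) = 1 − 204/210 ≈ 0.0286

0.0286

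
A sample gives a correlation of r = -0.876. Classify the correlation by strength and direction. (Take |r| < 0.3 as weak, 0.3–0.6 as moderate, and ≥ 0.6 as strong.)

r = -0.876 < 0 so the relationship is negative.
|r| = 0.876, which falls in the strong range.

strong negative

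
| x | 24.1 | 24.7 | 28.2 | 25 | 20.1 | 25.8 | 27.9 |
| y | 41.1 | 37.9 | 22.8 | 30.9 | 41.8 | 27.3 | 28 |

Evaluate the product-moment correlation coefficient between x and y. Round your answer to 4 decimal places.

-0.8538

n = 7, Σx = 175.8, Σy = 229.8, Σx² = 4459.2, Σy² = 7876.8, Σxy = 5667.82
nΣxy − ΣxΣy = 39674.74 − 40398.84 = -724.1
nΣx² − (Σx)² = 31214.4 − 30905.64 = 308.76; nΣy² − (Σy)² = 55137.6 − 52808.04 = 2329.56
r = -724.1 / √(308.76 × 2329.56) = -724.1 / 848.1008 ≈ -0.8538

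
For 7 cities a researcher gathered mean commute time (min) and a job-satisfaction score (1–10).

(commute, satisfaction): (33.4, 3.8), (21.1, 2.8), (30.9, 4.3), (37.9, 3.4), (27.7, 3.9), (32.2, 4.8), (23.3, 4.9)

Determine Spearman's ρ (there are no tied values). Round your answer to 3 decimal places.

Rank commute: 6, 1, 4, 7, 3, 5, 2
Rank satisfaction: 3, 1, 5, 2, 4, 6, 7
d = rank(commute) − rank(satisfaction): 3, 0, -1, 5, -1, -1, -5; Σd² = 62
ρ = 1 − 6Σd² / [n(n²−1)] = 1 − 6×62 / (7×48) = 1 − 372/336 ≈ -0.107

-0.107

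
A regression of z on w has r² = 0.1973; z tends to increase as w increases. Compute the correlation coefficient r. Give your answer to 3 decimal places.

|r| = √0.1973 = 0.444
The association is positive, so r = 0.444.

0.444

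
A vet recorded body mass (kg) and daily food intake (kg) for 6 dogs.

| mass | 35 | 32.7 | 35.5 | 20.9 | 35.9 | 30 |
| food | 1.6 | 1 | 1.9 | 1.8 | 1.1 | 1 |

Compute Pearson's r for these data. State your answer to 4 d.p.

n = 6, Σx = 190, Σy = 8.4, Σx² = 6180.16, Σy² = 12.62, Σxy = 263.26
nΣxy − ΣxΣy = 1579.56 − 1596 = -16.44
nΣx² − (Σx)² = 37080.96 − 36100 = 980.96; nΣy² − (Σy)² = 75.72 − 70.56 = 5.16
r = -16.44 / √(980.96 × 5.16) = -16.44 / 71.1460 ≈ -0.2311

-0.2311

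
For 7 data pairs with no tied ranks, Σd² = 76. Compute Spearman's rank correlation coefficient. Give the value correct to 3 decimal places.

ρ = 1 − 6Σd² / [n(n²−1)] = 1 − 6×76 / (7×48)
  = 1 − 456/336 = 1 − 1.3571 ≈ -0.357

-0.357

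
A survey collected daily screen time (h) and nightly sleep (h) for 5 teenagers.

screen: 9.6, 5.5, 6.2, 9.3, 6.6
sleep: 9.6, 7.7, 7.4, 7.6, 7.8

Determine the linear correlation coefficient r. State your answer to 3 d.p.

n = 5, Σx = 37.2, Σy = 40.1, Σx² = 290.9, Σy² = 324.81, Σxy = 302.55
nΣxy − ΣxΣy = 1512.75 − 1491.72 = 21.03
nΣx² − (Σx)² = 1454.5 − 1383.84 = 70.66; nΣy² − (Σy)² = 1624.05 − 1608.01 = 16.04
r = 21.03 / √(70.66 × 16.04) = 21.03 / 33.6658 ≈ 0.625

0.625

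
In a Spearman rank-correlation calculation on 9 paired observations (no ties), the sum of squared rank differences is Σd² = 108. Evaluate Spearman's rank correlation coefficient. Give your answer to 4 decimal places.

ρ = 1 − 6Σd² / [n(n²−1)] = 1 − 6×108 / (9×80)
  = 1 − 648/720 = 1 − 0.90000 ≈ 0.1000

0.1000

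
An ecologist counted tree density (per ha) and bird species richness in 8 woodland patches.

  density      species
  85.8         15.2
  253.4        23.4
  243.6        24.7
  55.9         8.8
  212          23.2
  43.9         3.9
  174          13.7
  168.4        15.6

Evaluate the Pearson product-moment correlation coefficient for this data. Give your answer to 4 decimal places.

n = 8, Σx = 1237, Σy = 128.5, Σx² = 239544.74, Σy² = 2450.63, Σxy = 23843.01
nΣxy − ΣxΣy = 190744.08 − 158954.5 = 31789.58
nΣx² − (Σx)² = 1916357.92 − 1530169 = 386188.92; nΣy² − (Σy)² = 19605.04 − 16512.25 = 3092.79
r = 31789.58 / √(386188.92 × 3092.79) = 31789.58 / 34560.1104 ≈ 0.9198

0.9198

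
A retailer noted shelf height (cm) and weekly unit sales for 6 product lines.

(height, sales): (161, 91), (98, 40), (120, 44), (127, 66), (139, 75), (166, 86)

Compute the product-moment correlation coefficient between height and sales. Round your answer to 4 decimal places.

n = 6, Σx = 811, Σy = 402, Σx² = 112931, Σy² = 29194, Σxy = 56934
nΣxy − ΣxΣy = 341604 − 326022 = 15582
nΣx² − (Σx)² = 677586 − 657721 = 19865; nΣy² − (Σy)² = 175164 − 161604 = 13560
r = 15582 / √(19865 × 13560) = 15582 / 16412.4770 ≈ 0.9494

0.9494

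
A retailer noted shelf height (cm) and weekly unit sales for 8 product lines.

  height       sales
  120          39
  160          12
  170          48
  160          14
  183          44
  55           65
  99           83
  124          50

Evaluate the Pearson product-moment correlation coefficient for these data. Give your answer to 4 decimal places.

-0.6291

n = 8, Σx = 1071, Σy = 355, Σx² = 156191, Σy² = 19715, Σxy = 43044
nΣxy − ΣxΣy = 344352 − 380205 = -35853
nΣx² − (Σx)² = 1249528 − 1147041 = 102487; nΣy² − (Σy)² = 157720 − 126025 = 31695
r = -35853 / √(102487 × 31695) = -35853 / 56994.0827 ≈ -0.6291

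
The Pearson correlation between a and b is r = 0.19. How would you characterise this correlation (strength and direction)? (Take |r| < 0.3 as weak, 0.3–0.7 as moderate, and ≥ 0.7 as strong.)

r = 0.19 > 0 so the relationship is positive.
|r| = 0.19, which falls in the weak range.

weak positive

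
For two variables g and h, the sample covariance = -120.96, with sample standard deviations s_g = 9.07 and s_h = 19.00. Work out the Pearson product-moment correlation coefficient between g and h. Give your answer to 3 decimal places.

-0.702

r = Cov(g,h) / (s_g · s_h) = -120.96 / (9.07 × 19.00)
  = -120.96 / 172.3300 ≈ -0.702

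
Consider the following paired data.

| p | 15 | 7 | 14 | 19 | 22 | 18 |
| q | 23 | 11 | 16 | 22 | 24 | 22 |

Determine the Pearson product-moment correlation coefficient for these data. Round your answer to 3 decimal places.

n = 6, Σp = 95, Σq = 118, Σp² = 1639, Σq² = 2450, Σpq = 1988
nΣpq − ΣpΣq = 11928 − 11210 = 718
nΣp² − (Σp)² = 9834 − 9025 = 809; nΣq² − (Σq)² = 14700 − 13924 = 776
r = 718 / √(809 × 776) = 718 / 792.3282 ≈ 0.906

0.906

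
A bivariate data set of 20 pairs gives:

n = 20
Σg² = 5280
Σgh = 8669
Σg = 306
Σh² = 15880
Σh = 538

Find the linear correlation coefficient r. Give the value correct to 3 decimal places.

r = (nΣgh − ΣgΣh) / √[(nΣg² − (Σg)²)(nΣh² − (Σh)²)]
Numerator: 20×8669 − 306×538 = 8752
Denominator: √[(105600 − 93636)(317600 − 289444)] = √[11964 × 28156] = 18353.7022
r = 8752 / 18353.7022 ≈ 0.477

0.477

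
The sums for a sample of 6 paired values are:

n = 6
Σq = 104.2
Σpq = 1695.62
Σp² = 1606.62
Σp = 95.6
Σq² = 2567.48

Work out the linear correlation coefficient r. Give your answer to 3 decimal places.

0.141

r = (nΣpq − ΣpΣq) / √[(nΣp² − (Σp)²)(nΣq² − (Σq)²)]
Numerator: 6×1695.62 − 95.6×104.2 = 212.2
Denominator: √[(9639.72 − 9139.36)(15404.88 − 10857.64)] = √[500.36 × 4547.24] = 1508.3955
r = 212.2 / 1508.3955 ≈ 0.141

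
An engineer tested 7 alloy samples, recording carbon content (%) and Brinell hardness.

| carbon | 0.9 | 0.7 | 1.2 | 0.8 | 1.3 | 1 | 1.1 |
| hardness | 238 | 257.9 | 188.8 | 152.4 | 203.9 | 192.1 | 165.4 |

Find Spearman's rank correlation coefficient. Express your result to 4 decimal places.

-0.2143

Rank carbon: 3, 1, 6, 2, 7, 4, 5
Rank hardness: 6, 7, 3, 1, 5, 4, 2
d = rank(carbon) − rank(hardness): -3, -6, 3, 1, 2, 0, 3; Σd² = 68
ρ = 1 − 6Σd² / [n(n²−1)] = 1 − 6×68 / (7×48) = 1 − 408/336 ≈ -0.2143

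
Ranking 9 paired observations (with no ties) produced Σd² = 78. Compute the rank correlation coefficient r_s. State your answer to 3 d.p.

ρ = 1 − 6Σd² / [n(n²−1)] = 1 − 6×78 / (9×80)
  = 1 − 468/720 = 1 − 0.6500 ≈ 0.350

0.350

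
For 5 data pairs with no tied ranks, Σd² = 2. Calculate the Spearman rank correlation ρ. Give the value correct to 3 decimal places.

0.900

ρ = 1 − 6Σd² / [n(n²−1)] = 1 − 6×2 / (5×24)
  = 1 − 12/120 = 1 − 0.1000 ≈ 0.900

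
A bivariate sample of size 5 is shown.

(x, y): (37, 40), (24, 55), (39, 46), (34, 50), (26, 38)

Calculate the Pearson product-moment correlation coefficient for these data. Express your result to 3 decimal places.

n = 5, Σx = 160, Σy = 229, Σx² = 5298, Σy² = 10685, Σxy = 7282
nΣxy − ΣxΣy = 36410 − 36640 = -230
nΣx² − (Σx)² = 26490 − 25600 = 890; nΣy² − (Σy)² = 53425 − 52441 = 984
r = -230 / √(890 × 984) = -230 / 935.8205 ≈ -0.246

-0.246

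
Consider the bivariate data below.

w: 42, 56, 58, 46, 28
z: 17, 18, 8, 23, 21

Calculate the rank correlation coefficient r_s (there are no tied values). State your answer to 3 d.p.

-0.500

Rank w: 2, 4, 5, 3, 1
Rank z: 2, 3, 1, 5, 4
d = rank(w) − rank(z): 0, 1, 4, -2, -3; Σd² = 30
ρ = 1 − 6Σd² / [n(n²−1)] = 1 − 6×30 / (5×24) = 1 − 180/120 ≈ -0.500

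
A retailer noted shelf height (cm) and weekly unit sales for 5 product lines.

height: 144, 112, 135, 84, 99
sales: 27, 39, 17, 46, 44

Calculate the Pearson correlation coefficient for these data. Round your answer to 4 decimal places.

n = 5, Σx = 574, Σy = 173, Σx² = 68362, Σy² = 6591, Σxy = 18771
nΣxy − ΣxΣy = 93855 − 99302 = -5447
nΣx² − (Σx)² = 341810 − 329476 = 12334; nΣy² − (Σy)² = 32955 − 29929 = 3026
r = -5447 / √(12334 × 3026) = -5447 / 6109.2294 ≈ -0.8916

-0.8916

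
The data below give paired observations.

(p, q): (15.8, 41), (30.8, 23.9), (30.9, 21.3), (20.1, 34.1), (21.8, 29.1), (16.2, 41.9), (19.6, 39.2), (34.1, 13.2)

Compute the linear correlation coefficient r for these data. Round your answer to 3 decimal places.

-0.968

n = 8, Σp = 189.3, Σq = 243.7, Σp² = 4841.75, Σq² = 8182.01, Σpq = 5259.1
nΣpq − ΣpΣq = 42072.8 − 46132.41 = -4059.61
nΣp² − (Σp)² = 38734 − 35834.49 = 2899.51; nΣq² − (Σq)² = 65456.08 − 59389.69 = 6066.39
r = -4059.61 / √(2899.51 × 6066.39) = -4059.61 / 4193.9908 ≈ -0.968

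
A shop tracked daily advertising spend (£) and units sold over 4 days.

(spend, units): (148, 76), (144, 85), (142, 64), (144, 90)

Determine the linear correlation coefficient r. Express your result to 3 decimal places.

0.215

n = 4, Σx = 578, Σy = 315, Σx² = 83540, Σy² = 25197, Σxy = 45536
nΣxy − ΣxΣy = 182144 − 182070 = 74
nΣx² − (Σx)² = 334160 − 334084 = 76; nΣy² − (Σy)² = 100788 − 99225 = 1563
r = 74 / √(76 × 1563) = 74 / 344.6564 ≈ 0.215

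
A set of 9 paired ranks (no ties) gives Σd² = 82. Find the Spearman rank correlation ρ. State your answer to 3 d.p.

ρ = 1 − 6Σd² / [n(n²−1)] = 1 − 6×82 / (9×80)
  = 1 − 492/720 = 1 − 0.6833 ≈ 0.317

0.317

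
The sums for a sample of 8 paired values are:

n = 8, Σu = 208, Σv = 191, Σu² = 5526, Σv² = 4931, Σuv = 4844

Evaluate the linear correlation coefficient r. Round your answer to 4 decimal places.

-0.5832

r = (nΣuv − ΣuΣv) / √[(nΣu² − (Σu)²)(nΣv² − (Σv)²)]
Numerator: 8×4844 − 208×191 = -976
Denominator: √[(44208 − 43264)(39448 − 36481)] = √[944 × 2967] = 1673.5734
r = -976 / 1673.5734 ≈ -0.5832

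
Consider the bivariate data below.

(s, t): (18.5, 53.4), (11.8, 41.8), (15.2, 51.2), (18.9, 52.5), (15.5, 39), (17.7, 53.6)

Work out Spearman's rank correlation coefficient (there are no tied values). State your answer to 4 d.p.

0.6000

Rank s: 5, 1, 2, 6, 3, 4
Rank t: 5, 2, 3, 4, 1, 6
d = rank(s) − rank(t): 0, -1, -1, 2, 2, -2; Σd² = 14
ρ = 1 − 6Σd² / [n(n²−1)] = 1 − 6×14 / (6×35) = 1 − 84/210 ≈ 0.6000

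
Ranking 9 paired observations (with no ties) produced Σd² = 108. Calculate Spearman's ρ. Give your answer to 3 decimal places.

0.100

ρ = 1 − 6Σd² / [n(n²−1)] = 1 − 6×108 / (9×80)
  = 1 − 648/720 = 1 − 0.9000 ≈ 0.100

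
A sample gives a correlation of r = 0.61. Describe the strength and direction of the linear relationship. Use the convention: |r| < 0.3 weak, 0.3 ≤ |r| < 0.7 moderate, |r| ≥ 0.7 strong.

r = 0.61 > 0 so the relationship is positive.
|r| = 0.61, which falls in the moderate range.

moderate positive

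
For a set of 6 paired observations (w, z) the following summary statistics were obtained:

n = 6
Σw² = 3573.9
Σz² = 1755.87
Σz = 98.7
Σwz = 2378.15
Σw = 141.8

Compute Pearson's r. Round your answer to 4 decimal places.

0.2654

r = (nΣwz − ΣwΣz) / √[(nΣw² − (Σw)²)(nΣz² − (Σz)²)]
Numerator: 6×2378.15 − 141.8×98.7 = 273.24
Denominator: √[(21443.4 − 20107.24)(10535.22 − 9741.69)] = √[1336.16 × 793.53] = 1029.7005
r = 273.24 / 1029.7005 ≈ 0.2654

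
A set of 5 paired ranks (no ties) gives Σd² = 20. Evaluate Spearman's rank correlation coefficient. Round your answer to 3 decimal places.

ρ = 1 − 6Σd² / [n(n²−1)] = 1 − 6×20 / (5×24)
  = 1 − 120/120 = 1 − 1.0000 ≈ 0.000

0.000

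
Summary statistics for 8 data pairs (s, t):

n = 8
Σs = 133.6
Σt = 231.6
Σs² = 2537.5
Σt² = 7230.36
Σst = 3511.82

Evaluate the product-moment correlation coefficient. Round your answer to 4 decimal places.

r = (nΣst − ΣsΣt) / √[(nΣs² − (Σs)²)(nΣt² − (Σt)²)]
Numerator: 8×3511.82 − 133.6×231.6 = -2847.2
Denominator: √[(20300 − 17848.96)(57842.88 − 53638.56)] = √[2451.04 × 4204.32] = 3210.1334
r = -2847.2 / 3210.1334 ≈ -0.8869

-0.8869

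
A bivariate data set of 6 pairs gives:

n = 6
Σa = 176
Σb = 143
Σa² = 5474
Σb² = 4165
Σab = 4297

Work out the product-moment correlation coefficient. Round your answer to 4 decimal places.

r = (nΣab − ΣaΣb) / √[(nΣa² − (Σa)²)(nΣb² − (Σb)²)]
Numerator: 6×4297 − 176×143 = 614
Denominator: √[(32844 − 30976)(24990 − 20449)] = √[1868 × 4541] = 2912.4883
r = 614 / 2912.4883 ≈ 0.2108

0.2108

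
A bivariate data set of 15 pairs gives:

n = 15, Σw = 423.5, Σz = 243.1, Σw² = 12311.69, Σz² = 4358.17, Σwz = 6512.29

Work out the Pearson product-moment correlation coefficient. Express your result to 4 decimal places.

r = (nΣwz − ΣwΣz) / √[(nΣw² − (Σw)²)(nΣz² − (Σz)²)]
Numerator: 15×6512.29 − 423.5×243.1 = -5268.5
Denominator: √[(184675.35 − 179352.25)(65372.55 − 59097.61)] = √[5323.1 × 6274.94] = 5779.4579
r = -5268.5 / 5779.4579 ≈ -0.9116

-0.9116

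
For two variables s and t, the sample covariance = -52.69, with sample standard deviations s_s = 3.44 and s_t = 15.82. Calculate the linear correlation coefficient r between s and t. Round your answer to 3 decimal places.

-0.968

r = Cov(s,t) / (s_s · s_t) = -52.69 / (3.44 × 15.82)
  = -52.69 / 54.4208 ≈ -0.968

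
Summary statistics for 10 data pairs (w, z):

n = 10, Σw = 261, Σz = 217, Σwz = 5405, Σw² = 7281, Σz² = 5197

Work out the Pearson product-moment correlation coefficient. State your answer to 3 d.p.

-0.541

r = (nΣwz − ΣwΣz) / √[(nΣw² − (Σw)²)(nΣz² − (Σz)²)]
Numerator: 10×5405 − 261×217 = -2587
Denominator: √[(72810 − 68121)(51970 − 47089)] = √[4689 × 4881] = 4784.0369
r = -2587 / 4784.0369 ≈ -0.541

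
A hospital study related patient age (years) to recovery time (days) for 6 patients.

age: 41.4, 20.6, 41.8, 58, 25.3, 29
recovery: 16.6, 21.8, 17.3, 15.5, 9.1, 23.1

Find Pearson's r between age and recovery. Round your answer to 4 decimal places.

-0.1906

n = 6, Σx = 216.1, Σy = 103.4, Σx² = 8730.65, Σy² = 1906.76, Σxy = 3658.59
nΣxy − ΣxΣy = 21951.54 − 22344.74 = -393.2
nΣx² − (Σx)² = 52383.9 − 46699.21 = 5684.69; nΣy² − (Σy)² = 11440.56 − 10691.56 = 749
r = -393.2 / √(5684.69 × 749) = -393.2 / 2063.4517 ≈ -0.1906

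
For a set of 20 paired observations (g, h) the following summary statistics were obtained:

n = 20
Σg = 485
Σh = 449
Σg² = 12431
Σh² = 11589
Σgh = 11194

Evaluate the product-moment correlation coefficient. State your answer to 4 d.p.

0.3041

r = (nΣgh − ΣgΣh) / √[(nΣg² − (Σg)²)(nΣh² − (Σh)²)]
Numerator: 20×11194 − 485×449 = 6115
Denominator: √[(248620 − 235225)(231780 − 201601)] = √[13395 × 30179] = 20105.9122
r = 6115 / 20105.9122 ≈ 0.3041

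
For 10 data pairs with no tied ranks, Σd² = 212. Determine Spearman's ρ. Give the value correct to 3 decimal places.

-0.285

ρ = 1 − 6Σd² / [n(n²−1)] = 1 − 6×212 / (10×99)
  = 1 − 1272/990 = 1 − 1.2848 ≈ -0.285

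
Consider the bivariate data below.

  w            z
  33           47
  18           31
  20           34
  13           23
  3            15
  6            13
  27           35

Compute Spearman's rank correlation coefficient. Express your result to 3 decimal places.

0.964

Rank w: 7, 4, 5, 3, 1, 2, 6
Rank z: 7, 4, 5, 3, 2, 1, 6
d = rank(w) − rank(z): 0, 0, 0, 0, -1, 1, 0; Σd² = 2
ρ = 1 − 6Σd² / [n(n²−1)] = 1 − 6×2 / (7×48) = 1 − 12/336 ≈ 0.964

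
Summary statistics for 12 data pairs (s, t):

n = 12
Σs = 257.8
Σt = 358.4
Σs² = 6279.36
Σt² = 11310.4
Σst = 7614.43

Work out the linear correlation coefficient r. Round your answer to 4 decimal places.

r = (nΣst − ΣsΣt) / √[(nΣs² − (Σs)²)(nΣt² − (Σt)²)]
Numerator: 12×7614.43 − 257.8×358.4 = -1022.36
Denominator: √[(75352.32 − 66460.84)(135724.8 − 128450.56)] = √[8891.48 × 7274.24] = 8042.3106
r = -1022.36 / 8042.3106 ≈ -0.1271

-0.1271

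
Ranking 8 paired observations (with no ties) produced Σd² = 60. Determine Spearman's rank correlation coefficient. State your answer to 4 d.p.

0.2857

ρ = 1 − 6Σd² / [n(n²−1)] = 1 − 6×60 / (8×63)
  = 1 − 360/504 = 1 − 0.71429 ≈ 0.2857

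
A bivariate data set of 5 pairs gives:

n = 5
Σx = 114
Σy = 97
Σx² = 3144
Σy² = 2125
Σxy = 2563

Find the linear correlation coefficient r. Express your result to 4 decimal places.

r = (nΣxy − ΣxΣy) / √[(nΣx² − (Σx)²)(nΣy² − (Σy)²)]
Numerator: 5×2563 − 114×97 = 1757
Denominator: √[(15720 − 12996)(10625 − 9409)] = √[2724 × 1216] = 1819.9956
r = 1757 / 1819.9956 ≈ 0.9654

0.9654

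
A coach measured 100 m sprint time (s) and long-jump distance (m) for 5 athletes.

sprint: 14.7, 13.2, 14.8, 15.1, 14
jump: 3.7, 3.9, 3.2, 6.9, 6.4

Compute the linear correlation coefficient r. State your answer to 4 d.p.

n = 5, Σx = 71.8, Σy = 24.1, Σx² = 1033.38, Σy² = 127.71, Σxy = 347.02
nΣxy − ΣxΣy = 1735.1 − 1730.38 = 4.72
nΣx² − (Σx)² = 5166.9 − 5155.24 = 11.66; nΣy² − (Σy)² = 638.55 − 580.81 = 57.74
r = 4.72 / √(11.66 × 57.74) = 4.72 / 25.9470 ≈ 0.1819

0.1819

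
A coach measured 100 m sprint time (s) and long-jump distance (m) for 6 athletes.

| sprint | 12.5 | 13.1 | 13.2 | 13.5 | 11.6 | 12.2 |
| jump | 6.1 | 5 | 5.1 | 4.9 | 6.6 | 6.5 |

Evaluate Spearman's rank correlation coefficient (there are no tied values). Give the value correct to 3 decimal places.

Rank sprint: 3, 4, 5, 6, 1, 2
Rank jump: 4, 2, 3, 1, 6, 5
d = rank(sprint) − rank(jump): -1, 2, 2, 5, -5, -3; Σd² = 68
ρ = 1 − 6Σd² / [n(n²−1)] = 1 − 6×68 / (6×35) = 1 − 408/210 ≈ -0.943

-0.943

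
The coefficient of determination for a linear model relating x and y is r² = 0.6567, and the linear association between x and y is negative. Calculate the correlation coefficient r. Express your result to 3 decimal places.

-0.810

|r| = √0.6567 = 0.810
The association is negative, so r = −0.810.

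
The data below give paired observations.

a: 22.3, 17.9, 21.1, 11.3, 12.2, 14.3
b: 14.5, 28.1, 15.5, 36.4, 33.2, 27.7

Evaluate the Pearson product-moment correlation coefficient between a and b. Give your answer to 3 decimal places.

n = 6, Σa = 99.1, Σb = 155.4, Σa² = 1743.93, Σb² = 4434.6, Σab = 2365.86
nΣab − ΣaΣb = 14195.16 − 15400.14 = -1204.98
nΣa² − (Σa)² = 10463.58 − 9820.81 = 642.77; nΣb² − (Σb)² = 26607.6 − 24149.16 = 2458.44
r = -1204.98 / √(642.77 × 2458.44) = -1204.98 / 1257.0646 ≈ -0.959

-0.959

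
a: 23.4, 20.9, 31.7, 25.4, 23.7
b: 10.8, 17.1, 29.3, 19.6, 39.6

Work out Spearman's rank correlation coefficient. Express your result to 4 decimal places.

Rank a: 2, 1, 5, 4, 3
Rank b: 1, 2, 4, 3, 5
d = rank(a) − rank(b): 1, -1, 1, 1, -2; Σd² = 8
ρ = 1 − 6Σd² / [n(n²−1)] = 1 − 6×8 / (5×24) = 1 − 48/120 ≈ 0.6000

0.6000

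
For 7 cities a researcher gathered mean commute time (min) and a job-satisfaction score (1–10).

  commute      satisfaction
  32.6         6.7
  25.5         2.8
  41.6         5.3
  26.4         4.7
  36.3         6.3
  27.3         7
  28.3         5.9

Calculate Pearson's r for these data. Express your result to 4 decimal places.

n = 7, Σx = 218, Σy = 38.7, Σx² = 7004.4, Σy² = 226.41, Σxy = 1221.14
nΣxy − ΣxΣy = 8547.98 − 8436.6 = 111.38
nΣx² − (Σx)² = 49030.8 − 47524 = 1506.8; nΣy² − (Σy)² = 1584.87 − 1497.69 = 87.18
r = 111.38 / √(1506.8 × 87.18) = 111.38 / 362.4401 ≈ 0.3073

0.3073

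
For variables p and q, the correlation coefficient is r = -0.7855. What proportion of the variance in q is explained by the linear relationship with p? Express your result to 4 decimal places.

r² = (-0.7855)² = 0.6170

0.6170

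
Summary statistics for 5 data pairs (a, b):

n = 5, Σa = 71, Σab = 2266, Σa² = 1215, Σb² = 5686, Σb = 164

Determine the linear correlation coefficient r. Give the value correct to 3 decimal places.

r = (nΣab − ΣaΣb) / √[(nΣa² − (Σa)²)(nΣb² − (Σb)²)]
Numerator: 5×2266 − 71×164 = -314
Denominator: √[(6075 − 5041)(28430 − 26896)] = √[1034 × 1534] = 1259.4269
r = -314 / 1259.4269 ≈ -0.249

-0.249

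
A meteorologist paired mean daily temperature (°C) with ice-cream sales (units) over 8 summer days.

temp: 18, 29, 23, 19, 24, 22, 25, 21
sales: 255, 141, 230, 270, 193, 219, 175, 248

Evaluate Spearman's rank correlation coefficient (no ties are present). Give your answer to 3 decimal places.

-0.952

Rank temp: 1, 8, 5, 2, 6, 4, 7, 3
Rank sales: 7, 1, 5, 8, 3, 4, 2, 6
d = rank(temp) − rank(sales): -6, 7, 0, -6, 3, 0, 5, -3; Σd² = 164
ρ = 1 − 6Σd² / [n(n²−1)] = 1 − 6×164 / (8×63) = 1 − 984/504 ≈ -0.952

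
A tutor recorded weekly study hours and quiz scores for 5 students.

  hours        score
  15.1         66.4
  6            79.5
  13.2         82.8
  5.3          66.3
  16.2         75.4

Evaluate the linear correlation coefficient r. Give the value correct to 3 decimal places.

n = 5, Σx = 55.8, Σy = 370.4, Σx² = 728.78, Σy² = 27665.9, Σxy = 4145.47
nΣxy − ΣxΣy = 20727.35 − 20668.32 = 59.03
nΣx² − (Σx)² = 3643.9 − 3113.64 = 530.26; nΣy² − (Σy)² = 138329.5 − 137196.16 = 1133.34
r = 59.03 / √(530.26 × 1133.34) = 59.03 / 775.2192 ≈ 0.076

0.076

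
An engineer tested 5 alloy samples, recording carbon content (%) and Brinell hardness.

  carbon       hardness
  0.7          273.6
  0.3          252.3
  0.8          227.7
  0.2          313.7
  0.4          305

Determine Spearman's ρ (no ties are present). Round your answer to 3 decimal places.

Rank carbon: 4, 2, 5, 1, 3
Rank hardness: 3, 2, 1, 5, 4
d = rank(carbon) − rank(hardness): 1, 0, 4, -4, -1; Σd² = 34
ρ = 1 − 6Σd² / [n(n²−1)] = 1 − 6×34 / (5×24) = 1 − 204/120 ≈ -0.700

-0.700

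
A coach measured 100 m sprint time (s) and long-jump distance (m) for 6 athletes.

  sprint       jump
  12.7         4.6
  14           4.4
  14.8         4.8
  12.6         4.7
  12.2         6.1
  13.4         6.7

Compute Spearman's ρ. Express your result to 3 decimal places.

Rank sprint: 3, 5, 6, 2, 1, 4
Rank jump: 2, 1, 4, 3, 5, 6
d = rank(sprint) − rank(jump): 1, 4, 2, -1, -4, -2; Σd² = 42
ρ = 1 − 6Σd² / [n(n²−1)] = 1 − 6×42 / (6×35) = 1 − 252/210 ≈ -0.200

-0.200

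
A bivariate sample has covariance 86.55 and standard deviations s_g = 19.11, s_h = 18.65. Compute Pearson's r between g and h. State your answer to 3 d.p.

0.243

r = Cov(g,h) / (s_g · s_h) = 86.55 / (19.11 × 18.65)
  = 86.55 / 356.4015 ≈ 0.243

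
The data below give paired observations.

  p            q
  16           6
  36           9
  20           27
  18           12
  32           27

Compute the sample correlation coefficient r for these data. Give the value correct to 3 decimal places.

n = 5, Σp = 122, Σq = 81, Σp² = 3300, Σq² = 1719, Σpq = 2040
nΣpq − ΣpΣq = 10200 − 9882 = 318
nΣp² − (Σp)² = 16500 − 14884 = 1616; nΣq² − (Σq)² = 8595 − 6561 = 2034
r = 318 / √(1616 × 2034) = 318 / 1812.9931 ≈ 0.175

0.175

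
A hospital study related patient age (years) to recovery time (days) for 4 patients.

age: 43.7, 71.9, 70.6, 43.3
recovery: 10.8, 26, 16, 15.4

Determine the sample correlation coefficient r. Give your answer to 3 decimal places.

n = 4, Σx = 229.5, Σy = 68.2, Σx² = 13938.55, Σy² = 1285.8, Σxy = 4137.78
nΣxy − ΣxΣy = 16551.12 − 15651.9 = 899.22
nΣx² − (Σx)² = 55754.2 − 52670.25 = 3083.95; nΣy² − (Σy)² = 5143.2 − 4651.24 = 491.96
r = 899.22 / √(3083.95 × 491.96) = 899.22 / 1231.7386 ≈ 0.730

0.730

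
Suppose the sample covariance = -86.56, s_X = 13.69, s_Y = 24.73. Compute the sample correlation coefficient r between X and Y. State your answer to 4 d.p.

-0.2557

r = Cov(X,Y) / (s_X · s_Y) = -86.56 / (13.69 × 24.73)
  = -86.56 / 338.5537 ≈ -0.2557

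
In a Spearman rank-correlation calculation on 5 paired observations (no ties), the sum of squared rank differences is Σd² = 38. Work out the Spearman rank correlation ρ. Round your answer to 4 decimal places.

-0.9000

ρ = 1 − 6Σd² / [n(n²−1)] = 1 − 6×38 / (5×24)
  = 1 − 228/120 = 1 − 1.90000 ≈ -0.9000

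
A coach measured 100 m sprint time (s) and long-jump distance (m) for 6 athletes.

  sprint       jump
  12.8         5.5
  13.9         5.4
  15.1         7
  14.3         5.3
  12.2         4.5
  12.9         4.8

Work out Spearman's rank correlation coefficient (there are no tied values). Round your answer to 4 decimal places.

0.6000

Rank sprint: 2, 4, 6, 5, 1, 3
Rank jump: 5, 4, 6, 3, 1, 2
d = rank(sprint) − rank(jump): -3, 0, 0, 2, 0, 1; Σd² = 14
ρ = 1 − 6Σd² / [n(n²−1)] = 1 − 6×14 / (6×35) = 1 − 84/210 ≈ 0.6000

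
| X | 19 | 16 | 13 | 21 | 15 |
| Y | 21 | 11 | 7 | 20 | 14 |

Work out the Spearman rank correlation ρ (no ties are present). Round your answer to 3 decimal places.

Rank X: 4, 3, 1, 5, 2
Rank Y: 5, 2, 1, 4, 3
d = rank(X) − rank(Y): -1, 1, 0, 1, -1; Σd² = 4
ρ = 1 − 6Σd² / [n(n²−1)] = 1 − 6×4 / (5×24) = 1 − 24/120 ≈ 0.800

0.800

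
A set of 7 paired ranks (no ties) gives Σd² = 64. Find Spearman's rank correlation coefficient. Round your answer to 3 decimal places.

-0.143

ρ = 1 − 6Σd² / [n(n²−1)] = 1 − 6×64 / (7×48)
  = 1 − 384/336 = 1 − 1.1429 ≈ -0.143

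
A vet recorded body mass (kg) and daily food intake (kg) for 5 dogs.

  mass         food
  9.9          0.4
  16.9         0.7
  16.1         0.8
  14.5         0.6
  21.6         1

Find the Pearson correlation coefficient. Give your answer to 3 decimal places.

0.971

n = 5, Σx = 79, Σy = 3.5, Σx² = 1319.64, Σy² = 2.65, Σxy = 58.97
nΣxy − ΣxΣy = 294.85 − 276.5 = 18.35
nΣx² − (Σx)² = 6598.2 − 6241 = 357.2; nΣy² − (Σy)² = 13.25 − 12.25 = 1
r = 18.35 / √(357.2 × 1) = 18.35 / 18.8997 ≈ 0.971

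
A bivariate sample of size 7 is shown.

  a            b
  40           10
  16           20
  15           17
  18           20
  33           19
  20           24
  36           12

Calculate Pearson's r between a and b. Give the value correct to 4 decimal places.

-0.7392

n = 7, Σa = 178, Σb = 122, Σa² = 5190, Σb² = 2270, Σab = 2874
nΣab − ΣaΣb = 20118 − 21716 = -1598
nΣa² − (Σa)² = 36330 − 31684 = 4646; nΣb² − (Σb)² = 15890 − 14884 = 1006
r = -1598 / √(4646 × 1006) = -1598 / 2161.9149 ≈ -0.7392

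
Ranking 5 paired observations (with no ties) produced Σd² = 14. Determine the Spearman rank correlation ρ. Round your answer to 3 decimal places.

0.300

ρ = 1 − 6Σd² / [n(n²−1)] = 1 − 6×14 / (5×24)
  = 1 − 84/120 = 1 − 0.7000 ≈ 0.300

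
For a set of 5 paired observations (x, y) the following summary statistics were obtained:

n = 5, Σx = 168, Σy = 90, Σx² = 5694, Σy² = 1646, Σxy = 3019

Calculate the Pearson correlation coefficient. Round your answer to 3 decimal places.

-0.140

r = (nΣxy − ΣxΣy) / √[(nΣx² − (Σx)²)(nΣy² − (Σy)²)]
Numerator: 5×3019 − 168×90 = -25
Denominator: √[(28470 − 28224)(8230 − 8100)] = √[246 × 130] = 178.8295
r = -25 / 178.8295 ≈ -0.140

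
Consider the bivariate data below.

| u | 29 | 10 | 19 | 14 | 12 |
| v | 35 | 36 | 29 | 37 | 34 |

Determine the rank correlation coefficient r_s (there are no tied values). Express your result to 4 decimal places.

Rank u: 5, 1, 4, 3, 2
Rank v: 3, 4, 1, 5, 2
d = rank(u) − rank(v): 2, -3, 3, -2, 0; Σd² = 26
ρ = 1 − 6Σd² / [n(n²−1)] = 1 − 6×26 / (5×24) = 1 − 156/120 ≈ -0.3000

-0.3000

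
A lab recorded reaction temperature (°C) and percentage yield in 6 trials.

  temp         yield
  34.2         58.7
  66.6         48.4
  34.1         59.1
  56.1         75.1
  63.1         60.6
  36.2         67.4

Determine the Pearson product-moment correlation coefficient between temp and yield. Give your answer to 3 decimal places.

n = 6, Σx = 290.3, Σy = 369.3, Σx² = 15207.27, Σy² = 23136.19, Σxy = 17723.14
nΣxy − ΣxΣy = 106338.84 − 107207.79 = -868.95
nΣx² − (Σx)² = 91243.62 − 84274.09 = 6969.53; nΣy² − (Σy)² = 138817.14 − 136382.49 = 2434.65
r = -868.95 / √(6969.53 × 2434.65) = -868.95 / 4119.2677 ≈ -0.211

-0.211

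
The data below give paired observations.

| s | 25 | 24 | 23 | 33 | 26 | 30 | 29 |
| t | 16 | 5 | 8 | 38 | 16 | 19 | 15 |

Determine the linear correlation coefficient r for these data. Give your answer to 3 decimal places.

0.881

n = 7, Σs = 190, Σt = 117, Σs² = 5236, Σt² = 2631, Σst = 3379
nΣst − ΣsΣt = 23653 − 22230 = 1423
nΣs² − (Σs)² = 36652 − 36100 = 552; nΣt² − (Σt)² = 18417 − 13689 = 4728
r = 1423 / √(552 × 4728) = 1423 / 1615.5049 ≈ 0.881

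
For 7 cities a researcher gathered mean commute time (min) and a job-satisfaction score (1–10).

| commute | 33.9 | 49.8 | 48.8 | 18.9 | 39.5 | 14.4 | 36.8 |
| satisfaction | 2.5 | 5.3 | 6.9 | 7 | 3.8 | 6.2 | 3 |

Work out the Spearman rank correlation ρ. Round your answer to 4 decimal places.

-0.1071

Rank commute: 3, 7, 6, 2, 5, 1, 4
Rank satisfaction: 1, 4, 6, 7, 3, 5, 2
d = rank(commute) − rank(satisfaction): 2, 3, 0, -5, 2, -4, 2; Σd² = 62
ρ = 1 − 6Σd² / [n(n²−1)] = 1 − 6×62 / (7×48) = 1 − 372/336 ≈ -0.1071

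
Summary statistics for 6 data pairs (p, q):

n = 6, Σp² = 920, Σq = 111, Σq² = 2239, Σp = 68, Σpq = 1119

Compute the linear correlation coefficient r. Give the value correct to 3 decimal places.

r = (nΣpq − ΣpΣq) / √[(nΣp² − (Σp)²)(nΣq² − (Σq)²)]
Numerator: 6×1119 − 68×111 = -834
Denominator: √[(5520 − 4624)(13434 − 12321)] = √[896 × 1113] = 998.6231
r = -834 / 998.6231 ≈ -0.835

-0.835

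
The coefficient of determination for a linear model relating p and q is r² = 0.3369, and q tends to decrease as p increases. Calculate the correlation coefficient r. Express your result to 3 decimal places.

-0.580

|r| = √0.3369 = 0.580
The association is negative, so r = −0.580.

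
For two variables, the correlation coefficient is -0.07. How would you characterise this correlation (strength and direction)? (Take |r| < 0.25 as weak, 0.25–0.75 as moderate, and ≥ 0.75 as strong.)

r = -0.07 < 0 so the relationship is negative.
|r| = 0.07, which falls in the weak range.

weak negative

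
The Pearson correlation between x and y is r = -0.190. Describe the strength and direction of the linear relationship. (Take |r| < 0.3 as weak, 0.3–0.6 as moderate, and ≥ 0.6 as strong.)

r = -0.190 < 0 so the relationship is negative.
|r| = 0.190, which falls in the weak range.

weak negative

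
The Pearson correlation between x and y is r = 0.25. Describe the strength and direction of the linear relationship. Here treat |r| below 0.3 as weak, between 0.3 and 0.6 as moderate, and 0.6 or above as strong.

weak positive

r = 0.25 > 0 so the relationship is positive.
|r| = 0.25, which falls in the weak range.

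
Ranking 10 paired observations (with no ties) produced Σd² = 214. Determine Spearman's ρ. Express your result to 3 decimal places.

-0.297

ρ = 1 − 6Σd² / [n(n²−1)] = 1 − 6×214 / (10×99)
  = 1 − 1284/990 = 1 − 1.2970 ≈ -0.297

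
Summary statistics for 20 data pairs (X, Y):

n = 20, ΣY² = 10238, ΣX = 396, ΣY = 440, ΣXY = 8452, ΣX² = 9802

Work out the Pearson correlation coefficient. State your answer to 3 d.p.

r = (nΣXY − ΣXΣY) / √[(nΣX² − (ΣX)²)(nΣY² − (ΣY)²)]
Numerator: 20×8452 − 396×440 = -5200
Denominator: √[(196040 − 156816)(204760 − 193600)] = √[39224 × 11160] = 20922.2332
r = -5200 / 20922.2332 ≈ -0.249

-0.249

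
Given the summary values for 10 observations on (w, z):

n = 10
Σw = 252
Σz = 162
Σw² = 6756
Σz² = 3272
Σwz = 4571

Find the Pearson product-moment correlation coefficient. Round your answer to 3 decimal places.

r = (nΣwz − ΣwΣz) / √[(nΣw² − (Σw)²)(nΣz² − (Σz)²)]
Numerator: 10×4571 − 252×162 = 4886
Denominator: √[(67560 − 63504)(32720 − 26244)] = √[4056 × 6476] = 5125.1006
r = 4886 / 5125.1006 ≈ 0.953

0.953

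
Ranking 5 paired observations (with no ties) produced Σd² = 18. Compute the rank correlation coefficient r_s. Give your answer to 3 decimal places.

ρ = 1 − 6Σd² / [n(n²−1)] = 1 − 6×18 / (5×24)
  = 1 − 108/120 = 1 − 0.9000 ≈ 0.100

0.100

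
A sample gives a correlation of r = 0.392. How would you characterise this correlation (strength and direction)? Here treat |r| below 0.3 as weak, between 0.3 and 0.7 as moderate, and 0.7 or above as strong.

moderate positive

r = 0.392 > 0 so the relationship is positive.
|r| = 0.392, which falls in the moderate range.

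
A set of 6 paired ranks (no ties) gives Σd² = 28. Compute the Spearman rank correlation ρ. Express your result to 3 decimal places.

0.200

ρ = 1 − 6Σd² / [n(n²−1)] = 1 − 6×28 / (6×35)
  = 1 − 168/210 = 1 − 0.8000 ≈ 0.200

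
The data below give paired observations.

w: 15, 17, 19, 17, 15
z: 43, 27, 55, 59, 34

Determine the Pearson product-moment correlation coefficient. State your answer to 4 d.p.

n = 5, Σw = 83, Σz = 218, Σw² = 1389, Σz² = 10240, Σwz = 3662
nΣwz − ΣwΣz = 18310 − 18094 = 216
nΣw² − (Σw)² = 6945 − 6889 = 56; nΣz² − (Σz)² = 51200 − 47524 = 3676
r = 216 / √(56 × 3676) = 216 / 453.7136 ≈ 0.4761

0.4761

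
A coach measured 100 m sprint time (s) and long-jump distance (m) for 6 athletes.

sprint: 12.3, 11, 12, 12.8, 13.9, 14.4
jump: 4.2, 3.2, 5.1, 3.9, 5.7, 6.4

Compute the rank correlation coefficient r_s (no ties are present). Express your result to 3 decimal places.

Rank sprint: 3, 1, 2, 4, 5, 6
Rank jump: 3, 1, 4, 2, 5, 6
d = rank(sprint) − rank(jump): 0, 0, -2, 2, 0, 0; Σd² = 8
ρ = 1 − 6Σd² / [n(n²−1)] = 1 − 6×8 / (6×35) = 1 − 48/210 ≈ 0.771

0.771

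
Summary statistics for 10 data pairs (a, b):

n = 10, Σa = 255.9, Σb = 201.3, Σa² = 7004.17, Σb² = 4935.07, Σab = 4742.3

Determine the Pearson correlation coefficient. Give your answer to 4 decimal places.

r = (nΣab − ΣaΣb) / √[(nΣa² − (Σa)²)(nΣb² − (Σb)²)]
Numerator: 10×4742.3 − 255.9×201.3 = -4089.67
Denominator: √[(70041.7 − 65484.81)(49350.7 − 40521.69)] = √[4556.89 × 8829.01] = 6342.9352
r = -4089.67 / 6342.9352 ≈ -0.6448

-0.6448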